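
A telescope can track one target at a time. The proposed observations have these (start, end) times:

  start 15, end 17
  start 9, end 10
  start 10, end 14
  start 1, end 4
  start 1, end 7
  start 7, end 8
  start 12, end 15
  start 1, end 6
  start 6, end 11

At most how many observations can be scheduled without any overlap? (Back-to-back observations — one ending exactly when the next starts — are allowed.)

5

Sort by end time and greedily take each interval whose start is ≥ the last chosen end.
Sorted by end: (1,4)  (1,6)  (1,7)  (7,8)  (9,10)  (6,11)  (10,14)  (12,15)  (15,17)
take (1,4); take (7,8); take (9,10); take (10,14); take (15,17).
Selected 5 observations.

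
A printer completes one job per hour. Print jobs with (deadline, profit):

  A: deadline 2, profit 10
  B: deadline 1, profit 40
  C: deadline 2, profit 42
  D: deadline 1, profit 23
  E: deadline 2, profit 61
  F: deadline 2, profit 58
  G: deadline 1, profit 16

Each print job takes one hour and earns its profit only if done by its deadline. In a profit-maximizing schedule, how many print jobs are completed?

Sort by profit descending; place each in the latest free slot ≤ its deadline.
By profit: E(d2,61), F(d2,58), C(d2,42), B(d1,40), D(d1,23), G(d1,16), A(d2,10)
E→slot 2; F→slot 1; C skipped; B skipped; D skipped; G skipped; A skipped.
2 of 7 scheduled.

2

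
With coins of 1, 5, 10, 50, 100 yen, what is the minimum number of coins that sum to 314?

8

Greedy: take as many of the largest coin as possible, then repeat with the remainder.
314 − 3×100→14 − 1×10→4 − 4×1→0
Total coins = 3 + 1 + 4 = 8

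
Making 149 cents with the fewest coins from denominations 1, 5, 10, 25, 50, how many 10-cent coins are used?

Greedy: take as many of the largest coin as possible, then repeat with the remainder.
149 − 2×50→49 − 1×25→24 − 2×10→4 − 4×1→0
Count of 10: 2

2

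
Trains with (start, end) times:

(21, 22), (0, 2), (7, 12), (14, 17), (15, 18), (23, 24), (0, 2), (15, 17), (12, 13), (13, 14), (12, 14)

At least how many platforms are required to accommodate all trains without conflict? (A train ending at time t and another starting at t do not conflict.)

3

starts: [0, 0, 7, 12, 12, 13, 14, 15, 15, 21, 23]
ends:   [2, 2, 12, 13, 14, 14, 17, 17, 18, 22, 24]
s0→1 s0→2 e2→1 e2→0 s7→1 e12→0 s12→1 s12→2 e13→1 s13→2 e14→1 e14→0 s14→1 s15→2 s15→3  — peak 3.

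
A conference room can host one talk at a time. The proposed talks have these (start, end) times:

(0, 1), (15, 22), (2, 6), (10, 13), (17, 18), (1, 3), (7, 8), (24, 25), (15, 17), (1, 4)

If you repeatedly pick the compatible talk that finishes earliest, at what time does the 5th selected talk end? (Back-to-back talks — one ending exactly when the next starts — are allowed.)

Greedy by earliest finish: after sorting by end time, pick each interval compatible with the last pick.
By end time: (0,1), (1,3), (1,4), (2,6), (7,8), (10,13), (15,17), (17,18), (15,22), (24,25).
Pick (0,1); next start ≥ 1 → (1,3); next start ≥ 3 → (7,8); next start ≥ 8 → (10,13); next start ≥ 13 → (15,17); next start ≥ 17 → (17,18); next start ≥ 18 → (24,25).
Selected: (0,1) (1,3) (7,8) (10,13) (15,17) (17,18) (24,25)

17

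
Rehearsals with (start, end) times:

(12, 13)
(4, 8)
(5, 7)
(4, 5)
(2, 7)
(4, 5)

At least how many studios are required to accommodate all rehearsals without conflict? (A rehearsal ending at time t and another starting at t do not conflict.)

4

Events (time:±→running): 2:+→1 4:+→2 4:+→3 4:+→4 … peak 4.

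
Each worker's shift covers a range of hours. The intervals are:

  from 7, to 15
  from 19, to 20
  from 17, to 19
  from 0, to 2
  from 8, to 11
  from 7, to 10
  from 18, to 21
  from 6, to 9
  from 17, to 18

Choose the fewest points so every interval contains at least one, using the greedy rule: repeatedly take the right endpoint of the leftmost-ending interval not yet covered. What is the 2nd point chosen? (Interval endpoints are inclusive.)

9

Sort by right endpoint; whenever an interval is uncovered, place a point at its right end.
By right end: [0,2]  [6,9]  [7,10]  [8,11]  [7,15]  [17,18]  [17,19]  [19,20]  [18,21]
[0,2] uncovered → point at 2; [6,9] uncovered → point at 9; [17,18] uncovered → point at 18; [19,20] uncovered → point at 20.
Points: 2, 9, 18, 20 (4 total).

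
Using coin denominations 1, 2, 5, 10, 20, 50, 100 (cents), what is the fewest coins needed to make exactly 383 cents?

Greedy: take as many of the largest coin as possible, then repeat with the remainder.
383 − 3×100→83 − 1×50→33 − 1×20→13 − 1×10→3 − 1×2→1 − 1×1→0
Total coins = 3 + 1 + 1 + 1 + 1 + 1 = 8

8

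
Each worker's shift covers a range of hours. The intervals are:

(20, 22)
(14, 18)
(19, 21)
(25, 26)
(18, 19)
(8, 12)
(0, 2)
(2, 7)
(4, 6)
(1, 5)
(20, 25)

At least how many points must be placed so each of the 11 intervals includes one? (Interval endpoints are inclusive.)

6

Sort by right endpoint; whenever an interval is uncovered, place a point at its right end.
By right end: [0,2]  [1,5]  [4,6]  [2,7]  [8,12]  [14,18]  [18,19]  [19,21]  [20,22]  [20,25]  [25,26]
[0,2] uncovered → point at 2; [4,6] uncovered → point at 6; [8,12] uncovered → point at 12; [14,18] uncovered → point at 18; [19,21] uncovered → point at 21; [25,26] uncovered → point at 26.
Points: 2, 6, 12, 18, 21, 26 (6 total).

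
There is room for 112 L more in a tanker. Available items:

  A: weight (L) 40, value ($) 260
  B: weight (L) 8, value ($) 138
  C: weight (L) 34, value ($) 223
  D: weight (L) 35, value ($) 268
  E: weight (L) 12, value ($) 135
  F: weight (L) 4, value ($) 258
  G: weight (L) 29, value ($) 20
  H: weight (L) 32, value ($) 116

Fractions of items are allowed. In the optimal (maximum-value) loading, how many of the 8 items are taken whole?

5

Order: F (258/4=64.50) > B (138/8=17.25) > E (135/12=11.25) > D (268/35=7.66) > C (223/34=6.56) > A (260/40=6.50) > H (116/32=3.62) > G (20/29=0.69)
Fill: take F (4 @ 258) → take B (8 @ 138) → take E (12 @ 135) → take D (35 @ 268) → take C (34 @ 223) → take 19/40 of A → 123.50; 112/112 used.
5 item(s) taken whole; one partial (take 19/40 of A).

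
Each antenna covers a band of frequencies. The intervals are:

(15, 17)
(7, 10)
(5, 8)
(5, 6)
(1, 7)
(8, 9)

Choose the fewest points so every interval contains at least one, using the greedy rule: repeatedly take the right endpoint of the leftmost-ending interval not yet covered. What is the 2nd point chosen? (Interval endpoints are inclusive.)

9

By right end: [5,6]  [1,7]  [5,8]  [8,9]  [7,10]  [15,17]
[5,6] uncovered → point at 6; [8,9] uncovered → point at 9; [15,17] uncovered → point at 17.
Points: 6, 9, 17 (3 total).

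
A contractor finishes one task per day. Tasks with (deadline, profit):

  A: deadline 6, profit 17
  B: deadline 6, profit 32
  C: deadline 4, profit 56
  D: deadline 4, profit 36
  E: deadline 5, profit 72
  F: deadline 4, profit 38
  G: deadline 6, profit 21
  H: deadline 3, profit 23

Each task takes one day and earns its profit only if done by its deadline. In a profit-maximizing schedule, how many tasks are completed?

Sort by profit descending; place each in the latest free slot ≤ its deadline.
Profit order: E=72 C=56 F=38 D=36 B=32 H=23 G=21 A=17
Assign: E→slot 5, C→slot 4, F→slot 3, D→slot 2, B→slot 6, H→slot 1, G skipped, A skipped.
Slots: [1:H] [2:D] [3:F] [4:C] [5:E] [6:B]
6 of 8 scheduled.

6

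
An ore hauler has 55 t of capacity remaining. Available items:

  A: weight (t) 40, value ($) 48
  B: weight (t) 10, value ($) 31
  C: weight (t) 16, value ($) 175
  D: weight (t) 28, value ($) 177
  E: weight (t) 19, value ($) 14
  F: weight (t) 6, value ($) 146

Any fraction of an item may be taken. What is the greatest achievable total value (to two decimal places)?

513.50

Order: F (146/6=24.33) > C (175/16=10.94) > D (177/28=6.32) > B (31/10=3.10) > A (48/40=1.20) > E (14/19=0.74)
Fill: take F (6 @ 146) → take C (16 @ 175) → take D (28 @ 177) → take 5/10 of B → 15.50; 55/55 used.
Total value = 513.50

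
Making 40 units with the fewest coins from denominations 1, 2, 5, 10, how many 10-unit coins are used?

4

Use the largest denomination that fits, subtract, and repeat.
40 − 4×10→0
Count of 10: 4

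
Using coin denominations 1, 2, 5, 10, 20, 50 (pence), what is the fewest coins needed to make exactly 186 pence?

Use the largest denomination that fits, subtract, and repeat.
186 − 3×50→36 − 1×20→16 − 1×10→6 − 1×5→1 − 1×1→0
Total coins = 3 + 1 + 1 + 1 + 1 = 7

7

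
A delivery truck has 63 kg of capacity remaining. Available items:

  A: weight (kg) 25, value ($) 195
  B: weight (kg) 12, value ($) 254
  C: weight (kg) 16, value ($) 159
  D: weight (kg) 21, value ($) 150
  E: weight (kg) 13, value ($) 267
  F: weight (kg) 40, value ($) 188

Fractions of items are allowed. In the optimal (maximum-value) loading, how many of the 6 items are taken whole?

3

Greedy by value/weight ratio, highest first.
Order: B (254/12=21.17) > E (267/13=20.54) > C (159/16=9.94) > A (195/25=7.80) > D (150/21=7.14) > F (188/40=4.70)
Fill: take B (12 @ 254) → take E (13 @ 267) → take C (16 @ 159) → take 22/25 of A → 171.60; 63/63 used.
3 item(s) taken whole; one partial (take 22/25 of A).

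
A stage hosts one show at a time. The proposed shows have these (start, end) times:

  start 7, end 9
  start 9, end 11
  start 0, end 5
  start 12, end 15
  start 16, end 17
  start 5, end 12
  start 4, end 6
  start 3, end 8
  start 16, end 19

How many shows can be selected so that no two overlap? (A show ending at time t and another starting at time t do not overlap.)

Sort by end time and greedily take each interval whose start is ≥ the last chosen end.
Sorted by end: (0,5)  (4,6)  (3,8)  (7,9)  (9,11)  (5,12)  (12,15)  (16,17)  (16,19)
take (0,5); skip (4,6); skip (3,8); take (7,9); take (9,11); skip (5,12); take (12,15); take (16,17).
Selected 5 shows.

5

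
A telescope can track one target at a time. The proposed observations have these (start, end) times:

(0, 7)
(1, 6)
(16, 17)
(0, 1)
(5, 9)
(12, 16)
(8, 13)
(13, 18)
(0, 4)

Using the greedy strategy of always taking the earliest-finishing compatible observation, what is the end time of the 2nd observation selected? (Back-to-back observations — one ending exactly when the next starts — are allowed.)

By end time: (0,1), (0,4), (1,6), (0,7), (5,9), (8,13), (12,16), (16,17), (13,18).
Pick (0,1); next start ≥ 1 → (1,6); next start ≥ 6 → (8,13); next start ≥ 13 → (16,17).
Selected: (0,1) (1,6) (8,13) (16,17)

6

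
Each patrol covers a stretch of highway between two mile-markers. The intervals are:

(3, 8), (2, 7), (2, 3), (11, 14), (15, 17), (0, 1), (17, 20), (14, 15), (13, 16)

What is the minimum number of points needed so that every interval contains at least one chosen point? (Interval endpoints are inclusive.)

Sorted: [0,1] [2,3] [2,7] [3,8] [11,14] [14,15] [13,16] [15,17] [17,20]
{[0,1]} hit by 1; {[2,3],[2,7],[3,8]} hit by 3; {[11,14],[14,15],[13,16]} hit by 14; {[15,17],[17,20]} hit by 17.
Points: 1, 3, 14, 17 (4 total).

4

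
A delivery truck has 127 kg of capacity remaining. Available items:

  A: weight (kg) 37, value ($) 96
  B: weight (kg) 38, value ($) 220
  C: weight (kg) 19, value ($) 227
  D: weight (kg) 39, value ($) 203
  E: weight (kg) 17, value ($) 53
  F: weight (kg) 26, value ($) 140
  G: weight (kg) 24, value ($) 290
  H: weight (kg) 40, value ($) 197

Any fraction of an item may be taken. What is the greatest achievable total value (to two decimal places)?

981.10

Ratios (sorted): G 12.08, C 11.95, B 5.79, F 5.38, D 5.21, H 4.92, E 3.12, A 2.59
take G (24 @ 290); take C (19 @ 227); take B (38 @ 220); take F (26 @ 140); take 20/39 of D → 104.10. Capacity used 127/127.
Total value = 981.10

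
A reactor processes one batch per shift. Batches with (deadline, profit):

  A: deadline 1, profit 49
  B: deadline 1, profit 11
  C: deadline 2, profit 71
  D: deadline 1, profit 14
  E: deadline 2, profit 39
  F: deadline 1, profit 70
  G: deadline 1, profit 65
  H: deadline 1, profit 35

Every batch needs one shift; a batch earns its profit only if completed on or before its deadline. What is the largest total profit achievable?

Sort by profit descending; place each in the latest free slot ≤ its deadline.
By profit: C(d2,71), F(d1,70), G(d1,65), A(d1,49), E(d2,39), H(d1,35), D(d1,14), B(d1,11)
C→slot 2; F→slot 1; G skipped; A skipped; E skipped; H skipped; D skipped; B skipped.
Profit = 70 + 71 = 141

141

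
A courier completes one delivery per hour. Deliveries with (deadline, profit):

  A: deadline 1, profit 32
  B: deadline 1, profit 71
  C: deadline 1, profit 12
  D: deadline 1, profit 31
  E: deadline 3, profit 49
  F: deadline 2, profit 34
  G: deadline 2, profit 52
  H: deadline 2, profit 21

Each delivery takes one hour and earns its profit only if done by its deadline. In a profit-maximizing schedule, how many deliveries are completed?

Sort by profit descending; place each in the latest free slot ≤ its deadline.
Profit order: B=71 G=52 E=49 F=34 A=32 D=31 H=21 C=12
Assign: B→slot 1, G→slot 2, E→slot 3, F skipped, A skipped, D skipped, H skipped, C skipped.
Slots: [1:B] [2:G] [3:E]
3 of 8 scheduled.

3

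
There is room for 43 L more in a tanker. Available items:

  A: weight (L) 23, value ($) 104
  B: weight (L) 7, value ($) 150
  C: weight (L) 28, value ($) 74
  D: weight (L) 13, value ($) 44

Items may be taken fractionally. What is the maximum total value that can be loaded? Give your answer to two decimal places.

298.00

Sort by value per unit weight and fill in that order.
Order: B (150/7=21.43) > A (104/23=4.52) > D (44/13=3.38) > C (74/28=2.64)
Fill: take B (7 @ 150) → take A (23 @ 104) → take D (13 @ 44); 43/43 used.
Total value = 298.00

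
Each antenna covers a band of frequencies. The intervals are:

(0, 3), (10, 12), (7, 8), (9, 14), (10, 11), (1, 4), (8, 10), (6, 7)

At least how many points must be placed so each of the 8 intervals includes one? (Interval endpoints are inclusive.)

3

By right end: [0,3]  [1,4]  [6,7]  [7,8]  [8,10]  [10,11]  [10,12]  [9,14]
[0,3] uncovered → point at 3; [6,7] uncovered → point at 7; [8,10] uncovered → point at 10.
Points: 3, 7, 10 (3 total).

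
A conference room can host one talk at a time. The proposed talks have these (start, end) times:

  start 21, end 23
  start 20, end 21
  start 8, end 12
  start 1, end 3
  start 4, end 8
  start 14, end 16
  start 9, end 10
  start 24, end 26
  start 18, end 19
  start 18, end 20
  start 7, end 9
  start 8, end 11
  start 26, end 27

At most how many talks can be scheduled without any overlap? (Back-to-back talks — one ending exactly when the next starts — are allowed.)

Sorted by end: (1,3)  (4,8)  (7,9)  (9,10)  (8,11)  (8,12)  (14,16)  (18,19)  (18,20)  (20,21)  (21,23)  (24,26)  (26,27)
take (1,3); take (4,8); take (9,10); skip (8,11); take (14,16); take (18,19); take (20,21); take (21,23); take (24,26); take (26,27).
Selected 9 talks.

9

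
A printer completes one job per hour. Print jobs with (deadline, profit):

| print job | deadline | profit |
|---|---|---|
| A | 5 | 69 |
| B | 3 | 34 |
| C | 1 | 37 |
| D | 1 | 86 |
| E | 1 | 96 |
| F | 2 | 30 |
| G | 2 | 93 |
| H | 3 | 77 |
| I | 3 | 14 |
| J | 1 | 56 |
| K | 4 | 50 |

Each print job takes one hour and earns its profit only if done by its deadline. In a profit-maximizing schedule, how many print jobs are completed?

Take jobs in profit order; each goes to the latest open slot no later than its deadline.
Profit order: E=96 G=93 D=86 H=77 A=69 J=56 K=50 C=37 B=34 F=30 I=14
Assign: E→slot 1, G→slot 2, D skipped, H→slot 3, A→slot 5, J skipped, K→slot 4, C skipped, B skipped, F skipped, I skipped.
Slots: [1:E] [2:G] [3:H] [4:K] [5:A]
5 of 11 scheduled.

5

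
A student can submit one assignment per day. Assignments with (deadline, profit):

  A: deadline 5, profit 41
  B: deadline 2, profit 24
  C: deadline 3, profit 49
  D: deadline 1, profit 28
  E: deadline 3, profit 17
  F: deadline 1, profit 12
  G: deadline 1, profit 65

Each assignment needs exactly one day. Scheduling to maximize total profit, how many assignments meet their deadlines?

Sort by profit descending; place each in the latest free slot ≤ its deadline.
Profit order: G=65 C=49 A=41 D=28 B=24 E=17 F=12
Assign: G→slot 1, C→slot 3, A→slot 5, D skipped, B→slot 2, E skipped, F skipped.
Slots: [1:G] [2:B] [3:C] [5:A]
4 of 7 scheduled.

4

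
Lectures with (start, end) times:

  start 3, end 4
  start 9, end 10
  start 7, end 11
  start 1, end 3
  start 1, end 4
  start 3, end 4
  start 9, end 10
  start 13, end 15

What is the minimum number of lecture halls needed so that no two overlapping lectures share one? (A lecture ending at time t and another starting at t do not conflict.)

3

The answer is the maximum number of intervals overlapping at any instant.
Events (time:±→running): 1:+→1 1:+→2 3:-→1 3:+→2 3:+→3 … peak 3.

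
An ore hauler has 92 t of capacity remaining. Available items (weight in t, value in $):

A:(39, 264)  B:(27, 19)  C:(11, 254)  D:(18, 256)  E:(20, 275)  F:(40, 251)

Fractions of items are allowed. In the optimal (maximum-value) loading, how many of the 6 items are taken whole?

4

Ratios (sorted): C 23.09, D 14.22, E 13.75, A 6.77, F 6.28, B 0.70
take C (11 @ 254); take D (18 @ 256); take E (20 @ 275); take A (39 @ 264); take 4/40 of F → 25.10. Capacity used 92/92.
4 item(s) taken whole; one partial (take 4/40 of F).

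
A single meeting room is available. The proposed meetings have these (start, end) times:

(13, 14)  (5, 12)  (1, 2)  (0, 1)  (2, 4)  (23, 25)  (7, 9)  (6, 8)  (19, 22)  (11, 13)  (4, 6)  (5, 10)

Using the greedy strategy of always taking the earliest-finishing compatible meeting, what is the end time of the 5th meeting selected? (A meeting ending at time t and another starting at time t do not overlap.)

Sorted by end: (0,1)  (1,2)  (2,4)  (4,6)  (6,8)  (7,9)  (5,10)  (5,12)  (11,13)  (13,14)  (19,22)  (23,25)
take (0,1); take (1,2); take (2,4); take (4,6); take (6,8); take (11,13); take (13,14); take (19,22); take (23,25).
Selected: (0,1) (1,2) (2,4) (4,6) (6,8) (11,13) (13,14) (19,22) (23,25)

8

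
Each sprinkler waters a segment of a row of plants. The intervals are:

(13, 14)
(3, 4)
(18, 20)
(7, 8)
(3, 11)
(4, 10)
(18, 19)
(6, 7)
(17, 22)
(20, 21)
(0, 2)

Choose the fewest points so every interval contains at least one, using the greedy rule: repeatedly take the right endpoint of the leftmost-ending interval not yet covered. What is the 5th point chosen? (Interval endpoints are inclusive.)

19

Process intervals by earliest right end; each time one isn't hit yet, stab at its right endpoint.
By right end: [0,2]  [3,4]  [6,7]  [7,8]  [4,10]  [3,11]  [13,14]  [18,19]  [18,20]  [20,21]  [17,22]
[0,2] uncovered → point at 2; [3,4] uncovered → point at 4; [6,7] uncovered → point at 7; [13,14] uncovered → point at 14; [18,19] uncovered → point at 19; [20,21] uncovered → point at 21.
Points: 2, 4, 7, 14, 19, 21 (6 total).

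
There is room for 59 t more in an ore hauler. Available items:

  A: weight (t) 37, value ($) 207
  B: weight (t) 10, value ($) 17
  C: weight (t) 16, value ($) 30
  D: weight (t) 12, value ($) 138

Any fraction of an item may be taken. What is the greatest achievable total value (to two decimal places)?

Sort by value per unit weight and fill in that order.
Order: D (138/12=11.50) > A (207/37=5.59) > C (30/16=1.88) > B (17/10=1.70)
Fill: take D (12 @ 138) → take A (37 @ 207) → take 10/16 of C → 18.75; 59/59 used.
Total value = 363.75

363.75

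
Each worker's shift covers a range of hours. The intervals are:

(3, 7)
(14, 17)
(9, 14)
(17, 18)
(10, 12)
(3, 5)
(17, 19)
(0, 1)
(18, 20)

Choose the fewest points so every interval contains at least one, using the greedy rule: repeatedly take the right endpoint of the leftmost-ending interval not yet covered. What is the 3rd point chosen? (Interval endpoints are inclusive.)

By right end: [0,1]  [3,5]  [3,7]  [10,12]  [9,14]  [14,17]  [17,18]  [17,19]  [18,20]
[0,1] uncovered → point at 1; [3,5] uncovered → point at 5; [10,12] uncovered → point at 12; [14,17] uncovered → point at 17; [18,20] uncovered → point at 20.
Points: 1, 5, 12, 17, 20 (5 total).

12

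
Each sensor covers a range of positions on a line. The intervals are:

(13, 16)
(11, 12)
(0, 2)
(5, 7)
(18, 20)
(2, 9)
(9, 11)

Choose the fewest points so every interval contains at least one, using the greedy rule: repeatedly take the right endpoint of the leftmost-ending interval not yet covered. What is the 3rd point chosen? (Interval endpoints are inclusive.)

By right end: [0,2]  [5,7]  [2,9]  [9,11]  [11,12]  [13,16]  [18,20]
[0,2] uncovered → point at 2; [5,7] uncovered → point at 7; [9,11] uncovered → point at 11; [13,16] uncovered → point at 16; [18,20] uncovered → point at 20.
Points: 2, 7, 11, 16, 20 (5 total).

11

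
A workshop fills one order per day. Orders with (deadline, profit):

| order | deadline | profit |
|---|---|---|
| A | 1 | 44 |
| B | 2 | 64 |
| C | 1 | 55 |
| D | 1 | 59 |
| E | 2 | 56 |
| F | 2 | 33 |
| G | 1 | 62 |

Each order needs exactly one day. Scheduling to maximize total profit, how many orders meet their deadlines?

2

Sort by profit descending; place each in the latest free slot ≤ its deadline.
By profit: B(d2,64), G(d1,62), D(d1,59), E(d2,56), C(d1,55), A(d1,44), F(d2,33)
B→slot 2; G→slot 1; D skipped; E skipped; C skipped; A skipped; F skipped.
2 of 7 scheduled.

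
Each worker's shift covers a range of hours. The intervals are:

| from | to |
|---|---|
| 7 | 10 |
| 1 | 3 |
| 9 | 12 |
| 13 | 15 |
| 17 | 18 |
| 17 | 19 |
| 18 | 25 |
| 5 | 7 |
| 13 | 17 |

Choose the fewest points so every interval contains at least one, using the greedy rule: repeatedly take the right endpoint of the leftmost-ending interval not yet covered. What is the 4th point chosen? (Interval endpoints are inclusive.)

15

By right end: [1,3]  [5,7]  [7,10]  [9,12]  [13,15]  [13,17]  [17,18]  [17,19]  [18,25]
[1,3] uncovered → point at 3; [5,7] uncovered → point at 7; [9,12] uncovered → point at 12; [13,15] uncovered → point at 15; [17,18] uncovered → point at 18.
Points: 3, 7, 12, 15, 18 (5 total).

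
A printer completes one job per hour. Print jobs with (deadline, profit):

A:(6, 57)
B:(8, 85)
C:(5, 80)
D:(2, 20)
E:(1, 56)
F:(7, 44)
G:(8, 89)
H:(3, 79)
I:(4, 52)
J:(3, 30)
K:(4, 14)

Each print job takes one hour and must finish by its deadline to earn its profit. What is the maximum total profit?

542

Profit order: G=89 B=85 C=80 H=79 A=57 E=56 I=52 F=44 J=30 D=20 K=14
Assign: G→slot 8, B→slot 7, C→slot 5, H→slot 3, A→slot 6, E→slot 1, I→slot 4, F→slot 2, J skipped, D skipped, K skipped.
Slots: [1:E] [2:F] [3:H] [4:I] [5:C] [6:A] [7:B] [8:G]
Profit = 56 + 44 + 79 + 52 + 80 + 57 + 85 + 89 = 542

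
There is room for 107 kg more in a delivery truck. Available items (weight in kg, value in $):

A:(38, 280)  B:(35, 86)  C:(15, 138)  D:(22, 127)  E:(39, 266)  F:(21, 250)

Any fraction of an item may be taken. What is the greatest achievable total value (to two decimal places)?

893.08

Greedy by value/weight ratio, highest first.
Ratios (sorted): F 11.90, C 9.20, A 7.37, E 6.82, D 5.77, B 2.46
take F (21 @ 250); take C (15 @ 138); take A (38 @ 280); take 33/39 of E → 225.08. Capacity used 107/107.
Total value = 893.08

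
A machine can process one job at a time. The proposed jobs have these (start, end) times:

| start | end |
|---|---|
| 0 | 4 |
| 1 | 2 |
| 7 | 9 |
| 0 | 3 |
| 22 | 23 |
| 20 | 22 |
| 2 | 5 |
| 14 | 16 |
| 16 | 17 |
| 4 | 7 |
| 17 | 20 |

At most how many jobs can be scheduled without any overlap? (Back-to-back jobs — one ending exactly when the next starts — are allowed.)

Order by finish time; keep every interval that doesn't clash with the previous kept one.
Sorted by end: (1,2)  (0,3)  (0,4)  (2,5)  (4,7)  (7,9)  (14,16)  (16,17)  (17,20)  (20,22)  (22,23)
take (1,2); skip (0,3); take (2,5); take (7,9); take (14,16); take (16,17); take (17,20); take (20,22); take (22,23).
Selected 8 jobs.

8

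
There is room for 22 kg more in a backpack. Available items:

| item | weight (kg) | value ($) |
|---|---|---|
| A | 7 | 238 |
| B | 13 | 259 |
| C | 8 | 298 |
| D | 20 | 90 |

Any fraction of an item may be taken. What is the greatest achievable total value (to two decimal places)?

675.46

Sort by value per unit weight and fill in that order.
Order: C (298/8=37.25) > A (238/7=34.00) > B (259/13=19.92) > D (90/20=4.50)
Fill: take C (8 @ 298) → take A (7 @ 238) → take 7/13 of B → 139.46; 22/22 used.
Total value = 675.46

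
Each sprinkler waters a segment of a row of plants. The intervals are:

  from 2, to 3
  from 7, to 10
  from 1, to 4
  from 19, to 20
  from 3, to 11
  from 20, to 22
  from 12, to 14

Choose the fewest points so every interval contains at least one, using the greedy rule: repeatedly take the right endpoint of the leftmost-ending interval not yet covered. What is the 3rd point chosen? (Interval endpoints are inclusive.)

Process intervals by earliest right end; each time one isn't hit yet, stab at its right endpoint.
Sorted: [2,3] [1,4] [7,10] [3,11] [12,14] [19,20] [20,22]
{[2,3],[1,4]} hit by 3; {[7,10],[3,11]} hit by 10; {[12,14]} hit by 14; {[19,20],[20,22]} hit by 20.
Points: 3, 10, 14, 20 (4 total).

14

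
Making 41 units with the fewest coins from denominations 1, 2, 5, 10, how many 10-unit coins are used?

41 − 4×10→1 − 1×1→0
Count of 10: 4

4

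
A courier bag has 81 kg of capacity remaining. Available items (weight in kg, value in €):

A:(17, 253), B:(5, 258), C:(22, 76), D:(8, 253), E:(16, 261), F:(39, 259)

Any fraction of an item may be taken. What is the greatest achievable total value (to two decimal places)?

1257.44

Greedy by value/weight ratio, highest first.
Order: B (258/5=51.60) > D (253/8=31.62) > E (261/16=16.31) > A (253/17=14.88) > F (259/39=6.64) > C (76/22=3.45)
Fill: take B (5 @ 258) → take D (8 @ 253) → take E (16 @ 261) → take A (17 @ 253) → take 35/39 of F → 232.44; 81/81 used.
Total value = 1257.44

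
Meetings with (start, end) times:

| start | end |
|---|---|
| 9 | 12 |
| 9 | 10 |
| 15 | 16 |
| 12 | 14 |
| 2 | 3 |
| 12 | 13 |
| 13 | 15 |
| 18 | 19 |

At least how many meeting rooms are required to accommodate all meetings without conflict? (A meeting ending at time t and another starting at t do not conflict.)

Events (time:±→running): 2:+→1 3:-→0 9:+→1 9:+→2 … peak 2.

2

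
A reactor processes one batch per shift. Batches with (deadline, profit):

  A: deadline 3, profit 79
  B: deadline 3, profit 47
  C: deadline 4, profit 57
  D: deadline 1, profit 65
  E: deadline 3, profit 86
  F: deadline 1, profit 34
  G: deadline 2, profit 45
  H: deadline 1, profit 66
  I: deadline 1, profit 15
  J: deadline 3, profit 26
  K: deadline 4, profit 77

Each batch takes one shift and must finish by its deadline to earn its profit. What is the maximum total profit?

308

Profit order: E=86 A=79 K=77 H=66 D=65 C=57 B=47 G=45 F=34 J=26 I=15
Assign: E→slot 3, A→slot 2, K→slot 4, H→slot 1, D skipped, C skipped, B skipped, G skipped, F skipped, J skipped, I skipped.
Slots: [1:H] [2:A] [3:E] [4:K]
Profit = 66 + 79 + 86 + 77 = 308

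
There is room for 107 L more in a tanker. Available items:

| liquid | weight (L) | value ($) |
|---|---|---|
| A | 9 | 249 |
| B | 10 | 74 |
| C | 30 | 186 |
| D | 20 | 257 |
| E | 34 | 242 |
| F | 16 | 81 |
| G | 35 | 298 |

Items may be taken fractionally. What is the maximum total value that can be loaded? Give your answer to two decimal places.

Sort by value per unit weight and fill in that order.
Ratios (sorted): A 27.67, D 12.85, G 8.51, B 7.40, E 7.12, C 6.20, F 5.06
take A (9 @ 249); take D (20 @ 257); take G (35 @ 298); take B (10 @ 74); take 33/34 of E → 234.88. Capacity used 107/107.
Total value = 1112.88

1112.88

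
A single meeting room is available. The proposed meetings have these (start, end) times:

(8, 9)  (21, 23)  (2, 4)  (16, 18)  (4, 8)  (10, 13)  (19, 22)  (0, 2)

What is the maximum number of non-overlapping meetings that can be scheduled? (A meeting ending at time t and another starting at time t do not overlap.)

7

Sort by end time and greedily take each interval whose start is ≥ the last chosen end.
By end time: (0,2), (2,4), (4,8), (8,9), (10,13), (16,18), (19,22), (21,23).
Pick (0,2); next start ≥ 2 → (2,4); next start ≥ 4 → (4,8); next start ≥ 8 → (8,9); next start ≥ 9 → (10,13); next start ≥ 13 → (16,18); next start ≥ 18 → (19,22).
Selected 7 meetings.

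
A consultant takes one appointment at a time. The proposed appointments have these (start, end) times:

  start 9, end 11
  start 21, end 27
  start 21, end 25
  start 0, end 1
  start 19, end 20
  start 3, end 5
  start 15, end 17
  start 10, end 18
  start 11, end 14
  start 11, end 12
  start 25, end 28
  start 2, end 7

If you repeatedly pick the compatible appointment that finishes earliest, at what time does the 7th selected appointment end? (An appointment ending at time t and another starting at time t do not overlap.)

Sorted by end: (0,1)  (3,5)  (2,7)  (9,11)  (11,12)  (11,14)  (15,17)  (10,18)  (19,20)  (21,25)  (21,27)  (25,28)
take (0,1); take (3,5); take (9,11); take (11,12); skip (11,14); take (15,17); take (19,20); take (21,25); skip (21,27); take (25,28).
Selected: (0,1) (3,5) (9,11) (11,12) (15,17) (19,20) (21,25) (25,28)

25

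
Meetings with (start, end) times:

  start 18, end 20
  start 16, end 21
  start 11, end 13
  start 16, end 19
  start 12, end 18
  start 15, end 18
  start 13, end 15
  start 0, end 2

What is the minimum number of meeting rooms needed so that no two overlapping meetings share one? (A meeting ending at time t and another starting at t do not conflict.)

Events (time:±→running): 0:+→1 2:-→0 11:+→1 12:+→2 13:-→1 13:+→2 15:-→1 15:+→2 16:+→3 16:+→4 … peak 4.

4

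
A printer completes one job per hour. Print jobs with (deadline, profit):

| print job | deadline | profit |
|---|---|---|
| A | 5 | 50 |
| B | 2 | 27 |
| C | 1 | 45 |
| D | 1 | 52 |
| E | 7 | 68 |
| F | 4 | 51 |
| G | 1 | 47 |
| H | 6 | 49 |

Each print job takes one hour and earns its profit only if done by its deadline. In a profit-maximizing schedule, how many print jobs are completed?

6

Sort by profit descending; place each in the latest free slot ≤ its deadline.
Profit order: E=68 D=52 F=51 A=50 H=49 G=47 C=45 B=27
Assign: E→slot 7, D→slot 1, F→slot 4, A→slot 5, H→slot 6, G skipped, C skipped, B→slot 2.
Slots: [1:D] [2:B] [4:F] [5:A] [6:H] [7:E]
6 of 8 scheduled.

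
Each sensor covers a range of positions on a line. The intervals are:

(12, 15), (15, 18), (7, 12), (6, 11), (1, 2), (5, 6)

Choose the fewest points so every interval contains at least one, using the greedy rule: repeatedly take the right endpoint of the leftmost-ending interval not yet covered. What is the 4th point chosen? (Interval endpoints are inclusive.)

Sort by right endpoint; whenever an interval is uncovered, place a point at its right end.
By right end: [1,2]  [5,6]  [6,11]  [7,12]  [12,15]  [15,18]
[1,2] uncovered → point at 2; [5,6] uncovered → point at 6; [7,12] uncovered → point at 12; [15,18] uncovered → point at 18.
Points: 2, 6, 12, 18 (4 total).

18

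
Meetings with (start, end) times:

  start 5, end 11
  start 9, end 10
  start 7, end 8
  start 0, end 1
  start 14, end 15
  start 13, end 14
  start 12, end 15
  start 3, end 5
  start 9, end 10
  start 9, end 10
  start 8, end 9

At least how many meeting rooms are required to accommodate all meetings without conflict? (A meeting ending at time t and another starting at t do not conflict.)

4

Events (time:±→running): 0:+→1 1:-→0 3:+→1 5:-→0 5:+→1 7:+→2 8:-→1 8:+→2 9:-→1 9:+→2 9:+→3 9:+→4 … peak 4.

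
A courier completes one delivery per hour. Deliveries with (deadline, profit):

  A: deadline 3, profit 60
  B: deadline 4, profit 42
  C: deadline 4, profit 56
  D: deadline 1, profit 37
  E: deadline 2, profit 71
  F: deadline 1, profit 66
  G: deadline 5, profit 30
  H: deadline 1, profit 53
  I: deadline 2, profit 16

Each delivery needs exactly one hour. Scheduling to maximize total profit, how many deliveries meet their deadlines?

5

Profit order: E=71 F=66 A=60 C=56 H=53 B=42 D=37 G=30 I=16
Assign: E→slot 2, F→slot 1, A→slot 3, C→slot 4, H skipped, B skipped, D skipped, G→slot 5, I skipped.
Slots: [1:F] [2:E] [3:A] [4:C] [5:G]
5 of 9 scheduled.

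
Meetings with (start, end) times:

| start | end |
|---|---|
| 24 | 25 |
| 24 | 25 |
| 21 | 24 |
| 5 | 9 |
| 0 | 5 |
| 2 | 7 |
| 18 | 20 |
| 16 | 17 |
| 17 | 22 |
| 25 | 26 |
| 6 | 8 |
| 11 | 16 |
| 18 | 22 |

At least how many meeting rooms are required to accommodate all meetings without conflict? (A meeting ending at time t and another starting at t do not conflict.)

3

Events (time:±→running): 0:+→1 2:+→2 5:-→1 5:+→2 6:+→3 … peak 3.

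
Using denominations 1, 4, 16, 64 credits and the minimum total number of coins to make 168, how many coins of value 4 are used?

Greedy: take as many of the largest coin as possible, then repeat with the remainder.
168 = 2×64 + 2×16 + 2×4
Count of 4: 2

2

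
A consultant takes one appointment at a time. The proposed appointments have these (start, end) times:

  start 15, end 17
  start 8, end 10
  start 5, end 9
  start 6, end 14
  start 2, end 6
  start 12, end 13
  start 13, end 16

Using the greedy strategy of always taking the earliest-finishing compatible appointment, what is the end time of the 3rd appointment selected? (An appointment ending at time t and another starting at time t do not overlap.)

Sorted by end: (2,6)  (5,9)  (8,10)  (12,13)  (6,14)  (13,16)  (15,17)
take (2,6); skip (5,9); take (8,10); take (12,13); take (13,16); skip (15,17).
Selected: (2,6) (8,10) (12,13) (13,16)

13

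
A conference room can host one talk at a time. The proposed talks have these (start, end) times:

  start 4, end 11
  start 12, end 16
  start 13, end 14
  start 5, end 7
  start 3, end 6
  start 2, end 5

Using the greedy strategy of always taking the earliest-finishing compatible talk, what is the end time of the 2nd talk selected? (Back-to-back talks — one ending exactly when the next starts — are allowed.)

7

Sort by end time and greedily take each interval whose start is ≥ the last chosen end.
Sorted by end: (2,5)  (3,6)  (5,7)  (4,11)  (13,14)  (12,16)
take (2,5); take (5,7); take (13,14).
Selected: (2,5) (5,7) (13,14)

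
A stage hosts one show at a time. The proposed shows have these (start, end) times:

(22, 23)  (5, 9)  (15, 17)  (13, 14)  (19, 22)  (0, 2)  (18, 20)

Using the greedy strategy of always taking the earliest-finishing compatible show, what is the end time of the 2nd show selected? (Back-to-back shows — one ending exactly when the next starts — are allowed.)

Sort by end time and greedily take each interval whose start is ≥ the last chosen end.
Sorted by end: (0,2)  (5,9)  (13,14)  (15,17)  (18,20)  (19,22)  (22,23)
take (0,2); take (5,9); take (13,14); take (15,17); take (18,20); skip (19,22); take (22,23).
Selected: (0,2) (5,9) (13,14) (15,17) (18,20) (22,23)

9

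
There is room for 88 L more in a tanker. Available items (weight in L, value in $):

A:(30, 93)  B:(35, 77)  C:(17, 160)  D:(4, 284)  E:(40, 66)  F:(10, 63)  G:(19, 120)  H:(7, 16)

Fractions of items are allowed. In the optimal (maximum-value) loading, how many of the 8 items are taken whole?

6

Greedy by value/weight ratio, highest first.
Ratios (sorted): D 71.00, C 9.41, G 6.32, F 6.30, A 3.10, H 2.29, B 2.20, E 1.65
take D (4 @ 284); take C (17 @ 160); take G (19 @ 120); take F (10 @ 63); take A (30 @ 93); take H (7 @ 16); take 1/35 of B → 2.20. Capacity used 88/88.
6 item(s) taken whole; one partial (take 1/35 of B).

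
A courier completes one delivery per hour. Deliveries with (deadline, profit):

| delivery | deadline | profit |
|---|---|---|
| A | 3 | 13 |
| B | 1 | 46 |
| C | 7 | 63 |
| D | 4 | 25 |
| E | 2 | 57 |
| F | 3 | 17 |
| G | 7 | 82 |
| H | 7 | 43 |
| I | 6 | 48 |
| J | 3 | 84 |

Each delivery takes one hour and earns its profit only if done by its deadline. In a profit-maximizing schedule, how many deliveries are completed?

Sort by profit descending; place each in the latest free slot ≤ its deadline.
Profit order: J=84 G=82 C=63 E=57 I=48 B=46 H=43 D=25 F=17 A=13
Assign: J→slot 3, G→slot 7, C→slot 6, E→slot 2, I→slot 5, B→slot 1, H→slot 4, D skipped, F skipped, A skipped.
Slots: [1:B] [2:E] [3:J] [4:H] [5:I] [6:C] [7:G]
7 of 10 scheduled.

7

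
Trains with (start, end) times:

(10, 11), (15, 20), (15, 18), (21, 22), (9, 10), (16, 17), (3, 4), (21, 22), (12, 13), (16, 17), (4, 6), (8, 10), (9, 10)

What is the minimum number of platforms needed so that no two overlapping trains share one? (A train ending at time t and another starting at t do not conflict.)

4

starts: [3, 4, 8, 9, 9, 10, 12, 15, 15, 16, 16, 21, 21]
ends:   [4, 6, 10, 10, 10, 11, 13, 17, 17, 18, 20, 22, 22]
s3→1 e4→0 s4→1 e6→0 s8→1 s9→2 s9→3 e10→2 e10→1 e10→0 s10→1 e11→0 s12→1 e13→0 s15→1 s15→2 s16→3 s16→4  — peak 4.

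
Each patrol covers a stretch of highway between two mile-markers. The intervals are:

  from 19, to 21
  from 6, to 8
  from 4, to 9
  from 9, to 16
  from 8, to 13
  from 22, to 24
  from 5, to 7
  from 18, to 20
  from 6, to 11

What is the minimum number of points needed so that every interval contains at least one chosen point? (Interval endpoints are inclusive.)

By right end: [5,7]  [6,8]  [4,9]  [6,11]  [8,13]  [9,16]  [18,20]  [19,21]  [22,24]
[5,7] uncovered → point at 7; [8,13] uncovered → point at 13; [18,20] uncovered → point at 20; [22,24] uncovered → point at 24.
Points: 7, 13, 20, 24 (4 total).

4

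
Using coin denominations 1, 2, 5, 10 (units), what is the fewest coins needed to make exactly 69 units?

Greedy: take as many of the largest coin as possible, then repeat with the remainder.
69 − 6×10→9 − 1×5→4 − 2×2→0
Total coins = 6 + 1 + 2 = 9

9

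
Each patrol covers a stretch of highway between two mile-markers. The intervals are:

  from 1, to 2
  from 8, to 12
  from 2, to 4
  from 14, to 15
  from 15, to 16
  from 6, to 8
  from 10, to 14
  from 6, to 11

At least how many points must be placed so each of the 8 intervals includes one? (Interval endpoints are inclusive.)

4

By right end: [1,2]  [2,4]  [6,8]  [6,11]  [8,12]  [10,14]  [14,15]  [15,16]
[1,2] uncovered → point at 2; [6,8] uncovered → point at 8; [10,14] uncovered → point at 14; [15,16] uncovered → point at 16.
Points: 2, 8, 14, 16 (4 total).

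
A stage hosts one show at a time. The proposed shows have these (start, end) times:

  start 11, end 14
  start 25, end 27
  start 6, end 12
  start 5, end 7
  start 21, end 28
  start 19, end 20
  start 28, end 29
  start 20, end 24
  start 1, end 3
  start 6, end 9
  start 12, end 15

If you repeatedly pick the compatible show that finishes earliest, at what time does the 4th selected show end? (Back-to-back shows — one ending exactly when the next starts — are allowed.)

Greedy by earliest finish: after sorting by end time, pick each interval compatible with the last pick.
By end time: (1,3), (5,7), (6,9), (6,12), (11,14), (12,15), (19,20), (20,24), (25,27), (21,28), (28,29).
Pick (1,3); next start ≥ 3 → (5,7); next start ≥ 7 → (11,14); next start ≥ 14 → (19,20); next start ≥ 20 → (20,24); next start ≥ 24 → (25,27); next start ≥ 27 → (28,29).
Selected: (1,3) (5,7) (11,14) (19,20) (20,24) (25,27) (28,29)

20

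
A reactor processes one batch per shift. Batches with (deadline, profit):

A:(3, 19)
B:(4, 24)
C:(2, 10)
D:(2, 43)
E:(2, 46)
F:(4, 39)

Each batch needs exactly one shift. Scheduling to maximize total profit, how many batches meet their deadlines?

4

Take jobs in profit order; each goes to the latest open slot no later than its deadline.
Profit order: E=46 D=43 F=39 B=24 A=19 C=10
Assign: E→slot 2, D→slot 1, F→slot 4, B→slot 3, A skipped, C skipped.
Slots: [1:D] [2:E] [3:B] [4:F]
4 of 6 scheduled.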